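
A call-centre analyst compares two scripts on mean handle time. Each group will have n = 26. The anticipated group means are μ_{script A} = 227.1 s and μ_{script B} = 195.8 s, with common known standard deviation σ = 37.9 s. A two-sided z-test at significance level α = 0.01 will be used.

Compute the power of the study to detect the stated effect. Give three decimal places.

Power ≈ 0.656

Standardized effect: d = |μ_{script A} − μ_{script B}| / σ = |227.1 − 195.8| / 37.9 = 0.8259
Noncentrality parameter: δ = d·√(n/2) = 0.8259 × √(26/2) = 2.9777
Two-sided α = 0.01 → critical value z_{0.005} = 2.576.
Power = Φ(δ − 2.576) + Φ(−δ − 2.576) = Φ(0.402) + Φ(-5.554) = 0.6561 + 0.0000 = 0.6561.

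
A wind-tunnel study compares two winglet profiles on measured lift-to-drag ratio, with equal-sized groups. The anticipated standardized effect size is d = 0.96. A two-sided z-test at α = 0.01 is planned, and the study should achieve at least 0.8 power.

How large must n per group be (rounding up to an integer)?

For power 0.8 need Φ(δ − z_{0.005}) = 0.8, so δ = z_{0.005} + z_{0.20} = 2.576 + 0.842 = 3.417.
(Ignoring the negligible lower-tail rejection probability gives the usual closed-form inversion.)
δ = d·√(n/2) ⇒ n = 2(δ/d)² = 2 × (3.417 / 0.96)² = 25.34.
Round up to the next whole unit.

n = 26 per group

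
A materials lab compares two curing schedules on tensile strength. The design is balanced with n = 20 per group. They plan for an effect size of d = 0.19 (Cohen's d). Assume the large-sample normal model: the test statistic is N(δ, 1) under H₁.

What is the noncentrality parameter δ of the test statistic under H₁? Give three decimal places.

δ ≈ 0.601

The noncentrality parameter scales effect size by the design's sample-size factor: δ = d·√(n/2) = 0.19 × √(20/2) = 0.6008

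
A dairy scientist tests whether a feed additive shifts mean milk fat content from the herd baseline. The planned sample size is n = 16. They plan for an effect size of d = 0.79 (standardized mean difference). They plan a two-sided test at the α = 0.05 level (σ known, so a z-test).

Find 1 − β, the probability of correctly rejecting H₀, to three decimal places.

Power ≈ 0.885

Noncentrality parameter: δ = d·√n = 0.79 × √16 = 3.1600
Critical value for a two-sided test at α = 0.05: z_{α/2} = 1.960.
Power = Φ(δ − 1.960) + Φ(−δ − 1.960) = Φ(1.200) + Φ(-5.120) = 0.8849 + 0.0000 = 0.8849.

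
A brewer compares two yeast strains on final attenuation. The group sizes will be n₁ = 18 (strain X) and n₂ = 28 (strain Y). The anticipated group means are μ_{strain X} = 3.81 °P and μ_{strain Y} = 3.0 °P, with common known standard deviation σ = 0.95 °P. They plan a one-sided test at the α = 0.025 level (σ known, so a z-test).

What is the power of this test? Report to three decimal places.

Standardized effect: d = |μ_{strain X} − μ_{strain Y}| / σ = |3.81 − 3.0| / 0.95 = 0.8526
Noncentrality parameter: δ = d / √(1/n₁ + 1/n₂) = 0.8526 / √(1/18 + 1/28) = 2.8223
Critical value for a one-sided test at α = 0.025: z_α = 1.960.
Power = P(Z > 1.960 − δ) = Φ(0.862) = 0.8057.

Power ≈ 0.806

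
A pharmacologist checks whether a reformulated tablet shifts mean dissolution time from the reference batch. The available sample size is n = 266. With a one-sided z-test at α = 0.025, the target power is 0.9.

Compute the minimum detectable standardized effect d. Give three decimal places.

d ≈ 0.199

Need Φ(δ − 1.960) = 0.9, so δ = 1.960 + 1.282 = 3.242.
δ = d·√n ⇒ d = δ/√n = 3.242/√266 = 0.1988.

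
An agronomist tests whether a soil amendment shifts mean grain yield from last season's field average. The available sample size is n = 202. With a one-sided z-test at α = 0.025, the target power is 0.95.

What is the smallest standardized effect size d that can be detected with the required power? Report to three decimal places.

Required noncentrality: δ = z_{0.025} + z_{0.05} = 1.960 + 1.645 = 3.605.
δ = d·√n ⇒ d = δ/√n = 3.605/√202 = 0.2536.

d ≈ 0.254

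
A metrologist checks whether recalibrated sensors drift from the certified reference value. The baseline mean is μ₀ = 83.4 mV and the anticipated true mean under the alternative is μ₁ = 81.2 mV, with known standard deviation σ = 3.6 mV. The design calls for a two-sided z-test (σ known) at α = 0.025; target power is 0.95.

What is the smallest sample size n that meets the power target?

Standardized effect: d = |μ₁ − μ₀| / σ = |81.2 − 83.4| / 3.6 = 0.6111
For power 0.95 need Φ(δ − z_{0.0125}) = 0.95, so δ = z_{0.0125} + z_{0.05} = 2.241 + 1.645 = 3.886.
(The Φ(−δ − z_{α/2}) term is vanishingly small for δ > 0 and is dropped in the standard sample-size formula.)
δ = d·√n ⇒ n = (δ/d)² = (3.886 / 0.6111)² = 40.44.
Round up to the next whole unit.

n = 41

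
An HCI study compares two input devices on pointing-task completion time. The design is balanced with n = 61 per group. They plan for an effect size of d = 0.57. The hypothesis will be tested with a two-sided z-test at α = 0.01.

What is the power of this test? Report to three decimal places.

Noncentrality parameter: δ = d·√(n/2) = 0.57 × √(61/2) = 3.1479
Two-sided α = 0.01 → critical value z_{0.005} = 2.576.
Power = Φ(δ − 2.576) + Φ(−δ − 2.576) = Φ(0.572) + Φ(-5.724) = 0.7164 + 0.0000 = 0.7164.

Power ≈ 0.716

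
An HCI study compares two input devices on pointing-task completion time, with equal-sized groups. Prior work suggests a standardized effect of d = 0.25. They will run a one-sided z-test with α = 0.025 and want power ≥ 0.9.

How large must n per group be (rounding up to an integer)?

n = 337 per group

Set Φ(δ − 1.960) = 0.9; then δ − 1.960 = Φ⁻¹(0.9) = 1.282, giving δ = 3.242.
δ = d·√(n/2) ⇒ n = 2(δ/d)² = 2 × (3.242 / 0.25)² = 336.24.
Rounding up, n = 337 per group.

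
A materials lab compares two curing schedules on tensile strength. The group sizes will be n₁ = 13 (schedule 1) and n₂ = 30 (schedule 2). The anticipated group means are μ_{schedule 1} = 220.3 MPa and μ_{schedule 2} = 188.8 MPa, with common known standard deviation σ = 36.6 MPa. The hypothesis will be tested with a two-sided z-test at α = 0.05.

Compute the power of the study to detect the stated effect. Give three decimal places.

Power ≈ 0.736

Standardized effect: d = |μ_{schedule 1} − μ_{schedule 2}| / σ = |220.3 − 188.8| / 36.6 = 0.8607
Noncentrality parameter: δ = d / √(1/n₁ + 1/n₂) = 0.8607 / √(1/13 + 1/30) = 2.5920
Critical value for a two-sided test at α = 0.05: z_{α/2} = 1.960.
Power = Φ(δ − 1.960) + Φ(−δ − 1.960) = Φ(0.632) + Φ(-4.552) = 0.7363 + 0.0000 = 0.7363.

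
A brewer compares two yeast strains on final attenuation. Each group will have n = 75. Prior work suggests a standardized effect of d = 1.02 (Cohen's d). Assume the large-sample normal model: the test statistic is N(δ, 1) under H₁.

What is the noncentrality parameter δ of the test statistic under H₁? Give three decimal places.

δ ≈ 6.246

δ = d·√(n/2) = 1.02 × √(75/2) = 6.2462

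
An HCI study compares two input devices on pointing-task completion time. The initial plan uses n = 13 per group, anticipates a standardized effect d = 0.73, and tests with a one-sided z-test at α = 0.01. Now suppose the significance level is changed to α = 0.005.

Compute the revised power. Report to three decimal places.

δ = d·√(n/2) = 0.73 × √(13/2) = 1.8611 (unchanged). New critical value: z_{0.005} = 2.576.
Revised power = Φ(δ − 2.576) = Φ(-0.715) = 0.2374.

Power ≈ 0.237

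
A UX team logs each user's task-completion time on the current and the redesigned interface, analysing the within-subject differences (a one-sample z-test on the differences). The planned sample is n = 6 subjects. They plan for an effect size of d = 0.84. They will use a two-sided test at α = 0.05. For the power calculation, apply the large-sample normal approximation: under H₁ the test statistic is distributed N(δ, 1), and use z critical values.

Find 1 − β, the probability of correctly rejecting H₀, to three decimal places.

Noncentrality parameter: δ = d·√n = 0.84 × √6 = 2.0576
Critical value for a two-sided test at α = 0.05: z_{α/2} = 1.960.
Power = Φ(δ − 1.960) + Φ(−δ − 1.960) = Φ(0.098) + Φ(-4.018) = 0.5389 + 0.0000 = 0.5389.

Power ≈ 0.539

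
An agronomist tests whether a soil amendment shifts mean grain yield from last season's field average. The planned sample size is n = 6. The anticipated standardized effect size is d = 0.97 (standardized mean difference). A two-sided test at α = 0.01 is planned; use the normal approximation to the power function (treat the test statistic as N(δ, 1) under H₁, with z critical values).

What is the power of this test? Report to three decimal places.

Noncentrality parameter: δ = d·√n = 0.97 × √6 = 2.3760
Critical value for a two-sided test at α = 0.01: z_{α/2} = 2.576.
Power = Φ(δ − 2.576) + Φ(−δ − 2.576) = Φ(-0.200) + Φ(-4.952) = 0.4208 + 0.0000 = 0.4208.

Power ≈ 0.421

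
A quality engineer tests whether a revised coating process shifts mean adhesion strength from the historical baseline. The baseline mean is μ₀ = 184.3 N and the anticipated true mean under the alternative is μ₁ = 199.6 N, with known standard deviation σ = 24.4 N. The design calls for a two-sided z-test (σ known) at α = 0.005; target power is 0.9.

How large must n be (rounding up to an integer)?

Standardized effect: d = |μ₁ − μ₀| / σ = |199.6 − 184.3| / 24.4 = 0.6270
For power 0.9 need Φ(δ − z_{0.0025}) = 0.9, so δ = z_{0.0025} + z_{0.10} = 2.807 + 1.282 = 4.089.
(For δ > 0 the lower-tail rejection region contributes negligibly to power, so the one-term inversion is standard.)
δ = d·√n ⇒ n = (δ/d)² = (4.089 / 0.6270)² = 42.52.
Rounding up, n = 43.

n = 43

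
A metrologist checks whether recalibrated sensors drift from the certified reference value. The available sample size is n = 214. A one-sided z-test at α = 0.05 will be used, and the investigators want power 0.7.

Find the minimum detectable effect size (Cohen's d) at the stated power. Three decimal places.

d ≈ 0.148

Required noncentrality: δ = z_{0.05} + z_{0.30} = 1.645 + 0.524 = 2.169.
δ = d·√n ⇒ d = δ/√n = 2.169/√214 = 0.1483.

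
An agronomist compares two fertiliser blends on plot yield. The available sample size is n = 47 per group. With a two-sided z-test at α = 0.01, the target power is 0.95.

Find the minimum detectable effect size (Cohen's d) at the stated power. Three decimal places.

d ≈ 0.871

Need Φ(δ − 2.576) = 0.95, so δ = 2.576 + 1.645 = 4.221.
(Lower-tail contribution to power is negligible for δ > 0.)
δ = d·√(n/2) ⇒ d = δ/√(n/2) = 4.221/√(47/2) = 0.8707.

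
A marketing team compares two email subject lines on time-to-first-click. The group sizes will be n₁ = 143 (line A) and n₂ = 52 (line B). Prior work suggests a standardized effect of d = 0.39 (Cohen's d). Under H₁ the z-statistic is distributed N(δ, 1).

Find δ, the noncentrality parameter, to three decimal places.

The noncentrality parameter scales effect size by the design's sample-size factor: δ = d / √(1/n₁ + 1/n₂) = 0.39 / √(1/143 + 1/52) = 2.4083

δ ≈ 2.408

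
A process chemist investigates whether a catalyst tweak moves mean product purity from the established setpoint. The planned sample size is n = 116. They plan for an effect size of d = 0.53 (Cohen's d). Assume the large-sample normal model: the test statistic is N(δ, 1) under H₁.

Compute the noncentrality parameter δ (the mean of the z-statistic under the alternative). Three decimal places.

δ = d·√n = 0.53 × √116 = 5.7083

δ ≈ 5.708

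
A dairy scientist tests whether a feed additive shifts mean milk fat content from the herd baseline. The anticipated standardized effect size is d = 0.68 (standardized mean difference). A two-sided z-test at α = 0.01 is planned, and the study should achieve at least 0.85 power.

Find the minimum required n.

For power 0.85 need Φ(δ − z_{0.005}) = 0.85, so δ = z_{0.005} + z_{0.15} = 2.576 + 1.036 = 3.612.
(Ignoring the negligible lower-tail rejection probability gives the usual closed-form inversion.)
δ = d·√n ⇒ n = (δ/d)² = (3.612 / 0.68)² = 28.22.
Round up to the next whole unit.

n = 29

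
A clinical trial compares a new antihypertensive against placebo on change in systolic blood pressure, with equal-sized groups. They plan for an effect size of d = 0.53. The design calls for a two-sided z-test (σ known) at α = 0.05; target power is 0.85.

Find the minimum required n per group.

For power 0.85 need Φ(δ − z_{0.025}) = 0.85, so δ = z_{0.025} + z_{0.15} = 1.960 + 1.036 = 2.996.
(For δ > 0 the lower-tail rejection region contributes negligibly to power, so the one-term inversion is standard.)
δ = d·√(n/2) ⇒ n = 2(δ/d)² = 2 × (2.996 / 0.53)² = 63.93.
Round up to the next whole unit.

n = 64 per group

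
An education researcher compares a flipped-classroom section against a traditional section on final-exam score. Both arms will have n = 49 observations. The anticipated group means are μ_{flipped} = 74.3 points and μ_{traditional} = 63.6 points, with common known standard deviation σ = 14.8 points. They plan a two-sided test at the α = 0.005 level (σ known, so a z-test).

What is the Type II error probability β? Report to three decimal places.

β ≈ 0.220

Standardized effect: d = |μ_{flipped} − μ_{traditional}| / σ = |74.3 − 63.6| / 14.8 = 0.7230
Noncentrality parameter: δ = d·√(n/2) = 0.7230 × √(49/2) = 3.5785
Critical value for a two-sided test at α = 0.005: z_{α/2} = 2.807.
Power = Φ(δ − 2.807) + Φ(−δ − 2.807) = Φ(0.771) + Φ(-6.386) = 0.7798 + 0.0000 = 0.7798.
Type II error: β = 1 − power = 1 − 0.7798 = 0.2202.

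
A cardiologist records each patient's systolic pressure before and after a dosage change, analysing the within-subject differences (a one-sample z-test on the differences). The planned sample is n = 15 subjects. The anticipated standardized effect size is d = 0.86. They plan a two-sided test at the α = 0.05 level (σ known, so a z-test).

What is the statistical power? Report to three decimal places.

Noncentrality parameter: δ = d·√n = 0.86 × √15 = 3.3308
Two-sided α = 0.05 → critical value z_{0.025} = 1.960.
Power = Φ(δ − 1.960) + Φ(−δ − 1.960) = Φ(1.371) + Φ(-5.291) = 0.9148 + 0.0000 = 0.9148.

Power ≈ 0.915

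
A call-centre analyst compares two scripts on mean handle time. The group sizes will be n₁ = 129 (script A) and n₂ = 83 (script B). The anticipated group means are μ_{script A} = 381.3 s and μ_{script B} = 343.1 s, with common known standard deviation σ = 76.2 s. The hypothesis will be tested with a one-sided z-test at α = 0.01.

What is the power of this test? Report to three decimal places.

Power ≈ 0.892

Standardized effect: d = |μ_{script A} − μ_{script B}| / σ = |381.3 − 343.1| / 76.2 = 0.5013
Noncentrality parameter: δ = d / √(1/n₁ + 1/n₂) = 0.5013 / √(1/129 + 1/83) = 3.5627
Critical value for a one-sided test at α = 0.01: z_α = 2.326.
Power = P(Z > 2.326 − δ) = Φ(1.236) = 0.8918.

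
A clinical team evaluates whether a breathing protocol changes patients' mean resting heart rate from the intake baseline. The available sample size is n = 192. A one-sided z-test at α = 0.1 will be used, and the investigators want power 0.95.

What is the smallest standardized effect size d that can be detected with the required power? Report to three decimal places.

Need Φ(δ − 1.282) = 0.95, so δ = 1.282 + 1.645 = 2.926.
δ = d·√n ⇒ d = δ/√n = 2.926/√192 = 0.2112.

d ≈ 0.211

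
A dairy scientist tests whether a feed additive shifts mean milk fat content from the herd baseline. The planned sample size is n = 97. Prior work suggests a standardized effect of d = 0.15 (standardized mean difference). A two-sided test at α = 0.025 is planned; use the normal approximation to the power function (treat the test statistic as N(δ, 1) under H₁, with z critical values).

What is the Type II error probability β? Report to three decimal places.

β ≈ 0.777

Noncentrality parameter: δ = d·√n = 0.15 × √97 = 1.4773
Two-sided α = 0.025 → critical value z_{0.0125} = 2.241.
Power = Φ(δ − 2.241) + Φ(−δ − 2.241) = Φ(-0.764) + Φ(-3.719) = 0.2224 + 0.0001 = 0.2225.
Type II error: β = 1 − power = 1 − 0.2225 = 0.7775.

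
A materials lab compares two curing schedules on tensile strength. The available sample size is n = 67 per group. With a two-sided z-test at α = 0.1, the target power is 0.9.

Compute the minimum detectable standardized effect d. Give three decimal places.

d ≈ 0.506

Need Φ(δ − 1.645) = 0.9, so δ = 1.645 + 1.282 = 2.926.
(The second rejection-region term Φ(−δ − z_{α/2}) is negligible and dropped.)
δ = d·√(n/2) ⇒ d = δ/√(n/2) = 2.926/√(67/2) = 0.5056.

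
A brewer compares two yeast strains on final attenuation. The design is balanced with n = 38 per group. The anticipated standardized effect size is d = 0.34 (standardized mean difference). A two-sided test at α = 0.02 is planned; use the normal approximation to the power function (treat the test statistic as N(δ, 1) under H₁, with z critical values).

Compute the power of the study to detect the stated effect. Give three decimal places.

Power ≈ 0.199

Noncentrality parameter: δ = d·√(n/2) = 0.34 × √(38/2) = 1.4820
Two-sided α = 0.02 → critical value z_{0.01} = 2.326.
Power = Φ(δ − 2.326) + Φ(−δ − 2.326) = Φ(-0.844) + Φ(-3.808) = 0.1992 + 0.0001 = 0.1993.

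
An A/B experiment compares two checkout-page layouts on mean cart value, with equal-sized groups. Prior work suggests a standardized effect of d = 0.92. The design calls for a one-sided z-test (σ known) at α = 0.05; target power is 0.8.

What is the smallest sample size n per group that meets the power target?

Set Φ(δ − 1.645) = 0.8; then δ − 1.645 = Φ⁻¹(0.8) = 0.842, giving δ = 2.486.
δ = d·√(n/2) ⇒ n = 2(δ/d)² = 2 × (2.486 / 0.92)² = 14.61.
Round up to the next whole unit.

n = 15 per group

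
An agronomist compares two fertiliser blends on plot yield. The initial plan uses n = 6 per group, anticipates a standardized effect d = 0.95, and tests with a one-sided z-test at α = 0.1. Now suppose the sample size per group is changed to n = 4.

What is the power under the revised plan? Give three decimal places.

Power ≈ 0.525

With n = 4 per group: δ = d·√(n/2) = 0.95 × √(4/2) = 1.3435. Critical value z_{0.1} = 1.282.
Revised power = P(Z > 1.282 − δ) = Φ(0.062) = 0.5247.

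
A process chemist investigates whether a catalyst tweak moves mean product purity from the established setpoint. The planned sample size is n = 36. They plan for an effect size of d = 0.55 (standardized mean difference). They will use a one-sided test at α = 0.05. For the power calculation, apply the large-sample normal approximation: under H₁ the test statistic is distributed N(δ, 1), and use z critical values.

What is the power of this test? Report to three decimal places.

Power ≈ 0.951

Noncentrality parameter: δ = d·√n = 0.55 × √36 = 3.3000
Critical value for a one-sided test at α = 0.05: z_α = 1.645.
Power = P(Z > 1.645 − δ) = Φ(1.655) = 0.9511.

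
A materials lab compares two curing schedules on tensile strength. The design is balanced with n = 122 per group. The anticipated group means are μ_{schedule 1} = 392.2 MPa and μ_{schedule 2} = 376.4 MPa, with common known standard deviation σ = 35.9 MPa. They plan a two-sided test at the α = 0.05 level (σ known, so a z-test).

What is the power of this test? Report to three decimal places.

Power ≈ 0.930

Standardized effect: d = |μ_{schedule 1} − μ_{schedule 2}| / σ = |392.2 − 376.4| / 35.9 = 0.4401
Noncentrality parameter: δ = d·√(n/2) = 0.4401 × √(122/2) = 3.4374
Critical value for a two-sided test at α = 0.05: z_{α/2} = 1.960.
Power = Φ(δ − 1.960) + Φ(−δ − 1.960) = Φ(1.477) + Φ(-5.397) = 0.9302 + 0.0000 = 0.9302.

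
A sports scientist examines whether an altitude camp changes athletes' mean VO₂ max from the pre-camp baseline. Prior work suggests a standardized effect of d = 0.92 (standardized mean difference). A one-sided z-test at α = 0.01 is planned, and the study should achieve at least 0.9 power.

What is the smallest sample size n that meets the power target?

n = 16

For power 0.9 need Φ(δ − z_{0.01}) = 0.9, so δ = z_{0.01} + z_{0.10} = 2.326 + 1.282 = 3.608.
δ = d·√n ⇒ n = (δ/d)² = (3.608 / 0.92)² = 15.38.
Round up to the next whole unit.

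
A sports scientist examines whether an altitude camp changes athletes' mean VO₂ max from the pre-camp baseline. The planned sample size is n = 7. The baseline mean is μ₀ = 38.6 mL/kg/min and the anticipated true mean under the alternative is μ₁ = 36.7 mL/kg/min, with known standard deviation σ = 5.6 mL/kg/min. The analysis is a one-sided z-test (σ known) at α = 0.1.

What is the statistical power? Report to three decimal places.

Standardized effect: d = |μ₁ − μ₀| / σ = |36.7 − 38.6| / 5.6 = 0.3393
Noncentrality parameter: δ = d·√n = 0.3393 × √7 = 0.8977
Critical value for a one-sided test at α = 0.1: z_α = 1.282.
Power = P(Z > 1.282 − δ) = Φ(-0.384) = 0.3505.

Power ≈ 0.351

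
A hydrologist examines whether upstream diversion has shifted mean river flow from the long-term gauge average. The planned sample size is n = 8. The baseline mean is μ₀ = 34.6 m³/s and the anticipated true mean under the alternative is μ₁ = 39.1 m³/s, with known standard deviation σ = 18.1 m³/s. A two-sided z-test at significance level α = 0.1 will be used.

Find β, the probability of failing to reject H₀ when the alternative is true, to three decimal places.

β ≈ 0.817

Standardized effect: d = |μ₁ − μ₀| / σ = |39.1 − 34.6| / 18.1 = 0.2486
Noncentrality parameter: δ = d·√n = 0.2486 × √8 = 0.7032
Critical value for a two-sided test at α = 0.1: z_{α/2} = 1.645.
Power = Φ(δ − 1.645) + Φ(−δ − 1.645) = Φ(-0.942) + Φ(-2.348) = 0.1732 + 0.0094 = 0.1826.
Type II error: β = 1 − power = 1 − 0.1826 = 0.8174.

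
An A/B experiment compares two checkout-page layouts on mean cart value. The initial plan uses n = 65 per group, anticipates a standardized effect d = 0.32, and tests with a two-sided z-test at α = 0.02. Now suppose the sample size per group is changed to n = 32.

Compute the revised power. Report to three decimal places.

Power ≈ 0.148

With n = 32 per group: δ = d·√(n/2) = 0.32 × √(32/2) = 1.2800. Critical value z_{0.01} = 2.326.
Revised power = Φ(δ − 2.326) + Φ(−δ − 2.326) = Φ(-1.046) + Φ(-3.606) = 0.1477 + 0.0002 = 0.1479.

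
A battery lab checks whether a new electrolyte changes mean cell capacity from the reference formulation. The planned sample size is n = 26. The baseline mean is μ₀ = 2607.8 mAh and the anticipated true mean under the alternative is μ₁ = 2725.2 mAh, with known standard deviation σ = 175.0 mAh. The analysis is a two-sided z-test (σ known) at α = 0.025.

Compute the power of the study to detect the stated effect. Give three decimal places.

Standardized effect: d = |μ₁ − μ₀| / σ = |2725.2 − 2607.8| / 175.0 = 0.6709
Noncentrality parameter: δ = d·√n = 0.6709 × √26 = 3.4207
Two-sided α = 0.025 → critical value z_{0.0125} = 2.241.
Power = Φ(δ − 2.241) + Φ(−δ − 2.241) = Φ(1.179) + Φ(-5.662) = 0.8809 + 0.0000 = 0.8809.

Power ≈ 0.881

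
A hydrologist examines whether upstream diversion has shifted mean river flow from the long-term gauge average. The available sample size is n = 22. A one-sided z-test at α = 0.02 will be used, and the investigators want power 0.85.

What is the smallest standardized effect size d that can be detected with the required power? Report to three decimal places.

Required noncentrality: δ = z_{0.02} + z_{0.15} = 2.054 + 1.036 = 3.090.
δ = d·√n ⇒ d = δ/√n = 3.090/√22 = 0.6588.

d ≈ 0.659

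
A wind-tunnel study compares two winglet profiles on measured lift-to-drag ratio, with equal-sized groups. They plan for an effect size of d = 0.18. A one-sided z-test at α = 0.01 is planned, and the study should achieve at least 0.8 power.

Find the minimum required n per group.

Set Φ(δ − 2.326) = 0.8; then δ − 2.326 = Φ⁻¹(0.8) = 0.842, giving δ = 3.168.
δ = d·√(n/2) ⇒ n = 2(δ/d)² = 2 × (3.168 / 0.18)² = 619.51.
Rounding up, n = 620 per group.

n = 620 per group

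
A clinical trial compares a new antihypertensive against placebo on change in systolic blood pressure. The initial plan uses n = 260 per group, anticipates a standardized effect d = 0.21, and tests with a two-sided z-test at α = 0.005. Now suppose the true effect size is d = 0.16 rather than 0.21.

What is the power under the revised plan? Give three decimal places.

Power ≈ 0.163

With d = 0.16: δ = d·√(n/2) = 0.16 × √(260/2) = 1.8243. Critical value z_{0.0025} = 2.807.
Revised power = Φ(δ − 2.807) + Φ(−δ − 2.807) = Φ(-0.983) + Φ(-4.631) = 0.1629 + 0.0000 = 0.1629.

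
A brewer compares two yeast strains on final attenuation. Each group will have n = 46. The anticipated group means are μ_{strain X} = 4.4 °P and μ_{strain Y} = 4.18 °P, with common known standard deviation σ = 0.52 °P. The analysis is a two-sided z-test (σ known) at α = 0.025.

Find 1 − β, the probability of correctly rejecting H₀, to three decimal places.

Power ≈ 0.416

Standardized effect: d = |μ_{strain X} − μ_{strain Y}| / σ = |4.4 − 4.18| / 0.52 = 0.4231
Noncentrality parameter: δ = d·√(n/2) = 0.4231 × √(46/2) = 2.0290
Critical value for a two-sided test at α = 0.025: z_{α/2} = 2.241.
Power = Φ(δ − 2.241) + Φ(−δ − 2.241) = Φ(-0.212) + Φ(-4.270) = 0.4159 + 0.0000 = 0.4159.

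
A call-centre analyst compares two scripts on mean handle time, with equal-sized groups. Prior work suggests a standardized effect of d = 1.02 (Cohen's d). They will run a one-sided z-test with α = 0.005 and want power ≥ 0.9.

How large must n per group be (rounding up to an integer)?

For power 0.9 need Φ(δ − z_{0.005}) = 0.9, so δ = z_{0.005} + z_{0.10} = 2.576 + 1.282 = 3.857.
δ = d·√(n/2) ⇒ n = 2(δ/d)² = 2 × (3.857 / 1.02)² = 28.60.
Round up to the next whole unit.

n = 29 per group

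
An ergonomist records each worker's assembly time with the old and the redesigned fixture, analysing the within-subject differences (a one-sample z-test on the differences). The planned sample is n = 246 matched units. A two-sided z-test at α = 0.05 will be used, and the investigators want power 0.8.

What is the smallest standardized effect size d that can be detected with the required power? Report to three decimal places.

d ≈ 0.179

Required noncentrality: δ = z_{0.025} + z_{0.20} = 1.960 + 0.842 = 2.802.
(Lower-tail contribution to power is negligible for δ > 0.)
δ = d·√n ⇒ d = δ/√n = 2.802/√246 = 0.1786.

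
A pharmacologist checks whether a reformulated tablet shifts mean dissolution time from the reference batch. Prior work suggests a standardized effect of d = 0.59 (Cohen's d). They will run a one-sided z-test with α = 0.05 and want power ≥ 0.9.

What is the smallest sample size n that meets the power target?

n = 25

Set Φ(δ − 1.645) = 0.9; then δ − 1.645 = Φ⁻¹(0.9) = 1.282, giving δ = 2.926.
δ = d·√n ⇒ n = (δ/d)² = (2.926 / 0.59)² = 24.60.
Rounding up, n = 25.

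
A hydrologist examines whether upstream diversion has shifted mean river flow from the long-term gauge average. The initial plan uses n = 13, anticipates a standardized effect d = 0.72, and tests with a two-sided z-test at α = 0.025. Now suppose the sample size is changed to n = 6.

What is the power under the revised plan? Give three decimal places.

Power ≈ 0.316

With n = 6: δ = d·√n = 0.72 × √6 = 1.7636. Critical value z_{0.0125} = 2.241.
Revised power = Φ(δ − 2.241) + Φ(−δ − 2.241) = Φ(-0.478) + Φ(-4.005) = 0.3164 + 0.0000 = 0.3164.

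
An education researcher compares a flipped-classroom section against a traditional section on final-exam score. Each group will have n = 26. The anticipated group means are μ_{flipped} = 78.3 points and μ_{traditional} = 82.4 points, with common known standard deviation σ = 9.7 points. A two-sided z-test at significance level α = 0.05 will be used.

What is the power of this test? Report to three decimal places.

Standardized effect: d = |μ_{flipped} − μ_{traditional}| / σ = |78.3 − 82.4| / 9.7 = 0.4227
Noncentrality parameter: δ = d·√(n/2) = 0.4227 × √(26/2) = 1.5240
Critical value for a two-sided test at α = 0.05: z_{α/2} = 1.960.
Power = Φ(δ − 1.960) + Φ(−δ − 1.960) = Φ(-0.436) + Φ(-3.484) = 0.3314 + 0.0002 = 0.3317.

Power ≈ 0.332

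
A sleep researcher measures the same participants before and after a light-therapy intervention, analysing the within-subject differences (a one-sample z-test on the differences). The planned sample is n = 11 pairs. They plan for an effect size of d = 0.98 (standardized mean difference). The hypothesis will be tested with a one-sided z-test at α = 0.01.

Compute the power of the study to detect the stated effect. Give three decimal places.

Power ≈ 0.822

Noncentrality parameter: δ = d·√n = 0.98 × √11 = 3.2503
One-sided α = 0.01 → critical value z_{0.01} = 2.326.
Power = P(Z > 2.326 − δ) = Φ(0.924) = 0.8222.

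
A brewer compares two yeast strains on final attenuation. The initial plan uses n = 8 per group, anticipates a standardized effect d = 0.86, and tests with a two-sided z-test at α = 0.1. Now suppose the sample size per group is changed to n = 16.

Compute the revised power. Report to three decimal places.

With n = 16 per group: δ = d·√(n/2) = 0.86 × √(16/2) = 2.4324. Critical value z_{0.05} = 1.645.
Revised power = Φ(δ − 1.645) + Φ(−δ − 1.645) = Φ(0.788) + Φ(-4.077) = 0.7845 + 0.0000 = 0.7846.

Power ≈ 0.785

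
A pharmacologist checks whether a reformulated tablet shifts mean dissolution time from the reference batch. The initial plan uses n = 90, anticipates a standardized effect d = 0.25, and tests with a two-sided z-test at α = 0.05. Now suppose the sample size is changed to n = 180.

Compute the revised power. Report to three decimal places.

With n = 180: δ = d·√n = 0.25 × √180 = 3.3541. Critical value z_{0.025} = 1.960.
Revised power = Φ(δ − 1.960) + Φ(−δ − 1.960) = Φ(1.394) + Φ(-5.314) = 0.9184 + 0.0000 = 0.9184.

Power ≈ 0.918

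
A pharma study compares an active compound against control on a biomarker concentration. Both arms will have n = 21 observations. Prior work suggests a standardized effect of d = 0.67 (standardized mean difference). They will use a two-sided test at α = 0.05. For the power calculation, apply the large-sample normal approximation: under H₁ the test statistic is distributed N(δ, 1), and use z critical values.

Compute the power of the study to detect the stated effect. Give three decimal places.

Power ≈ 0.584

Noncentrality parameter: δ = d·√(n/2) = 0.67 × √(21/2) = 2.1710
Two-sided α = 0.05 → critical value z_{0.025} = 1.960.
Power = Φ(δ − 1.960) + Φ(−δ − 1.960) = Φ(0.211) + Φ(-4.131) = 0.5836 + 0.0000 = 0.5836.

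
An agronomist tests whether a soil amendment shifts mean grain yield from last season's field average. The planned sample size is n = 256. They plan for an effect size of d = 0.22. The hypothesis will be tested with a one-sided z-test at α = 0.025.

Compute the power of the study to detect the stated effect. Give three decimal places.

Power ≈ 0.941

Noncentrality parameter: λ = d·√n = 0.22 × √256 = 3.5200
One-sided α = 0.025 → critical value z_{0.025} = 1.960.
Power = P(Z > 1.960 − λ) = Φ(1.560) = 0.9406.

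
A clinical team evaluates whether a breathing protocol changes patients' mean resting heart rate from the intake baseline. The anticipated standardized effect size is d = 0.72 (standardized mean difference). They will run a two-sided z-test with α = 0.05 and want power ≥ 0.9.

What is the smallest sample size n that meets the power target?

For power 0.9 need Φ(δ − z_{0.025}) = 0.9, so δ = z_{0.025} + z_{0.10} = 1.960 + 1.282 = 3.242.
(The Φ(−δ − z_{α/2}) term is vanishingly small for δ > 0 and is dropped in the standard sample-size formula.)
δ = d·√n ⇒ n = (δ/d)² = (3.242 / 0.72)² = 20.27.
Rounding up, n = 21.

n = 21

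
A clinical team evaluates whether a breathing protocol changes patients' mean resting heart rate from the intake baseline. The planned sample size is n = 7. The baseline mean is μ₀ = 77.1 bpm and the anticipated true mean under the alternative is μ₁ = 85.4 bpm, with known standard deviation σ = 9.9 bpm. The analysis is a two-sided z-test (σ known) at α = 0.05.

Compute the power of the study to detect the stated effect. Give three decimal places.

Power ≈ 0.602

Standardized effect: d = |μ₁ − μ₀| / σ = |85.4 − 77.1| / 9.9 = 0.8384
Noncentrality parameter: δ = d·√n = 0.8384 × √7 = 2.2182
Two-sided α = 0.05 → critical value z_{0.025} = 1.960.
Power = Φ(δ − 1.960) + Φ(−δ − 1.960) = Φ(0.258) + Φ(-4.178) = 0.6019 + 0.0000 = 0.6019.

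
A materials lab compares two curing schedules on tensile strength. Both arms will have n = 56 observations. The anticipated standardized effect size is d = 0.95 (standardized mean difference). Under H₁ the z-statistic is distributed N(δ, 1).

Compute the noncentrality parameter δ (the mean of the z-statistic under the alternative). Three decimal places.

δ ≈ 5.027

δ = d·√(n/2) = 0.95 × √(56/2) = 5.0269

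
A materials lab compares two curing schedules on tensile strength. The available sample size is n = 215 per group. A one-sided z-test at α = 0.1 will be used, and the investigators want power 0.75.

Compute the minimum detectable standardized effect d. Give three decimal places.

d ≈ 0.189

Need Φ(δ − 1.282) = 0.75, so δ = 1.282 + 0.674 = 1.956.
δ = d·√(n/2) ⇒ d = δ/√(n/2) = 1.956/√(215/2) = 0.1887.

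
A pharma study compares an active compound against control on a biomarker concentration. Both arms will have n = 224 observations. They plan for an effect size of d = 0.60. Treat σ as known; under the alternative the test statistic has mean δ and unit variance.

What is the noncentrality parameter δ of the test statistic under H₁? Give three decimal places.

δ = d·√(n/2) = 0.60 × √(224/2) = 6.3498

δ ≈ 6.350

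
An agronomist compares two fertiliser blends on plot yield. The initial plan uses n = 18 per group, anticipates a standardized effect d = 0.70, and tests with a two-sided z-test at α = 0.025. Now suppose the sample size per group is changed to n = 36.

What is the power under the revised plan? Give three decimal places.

With n = 36 per group: δ = d·√(n/2) = 0.70 × √(36/2) = 2.9698. Critical value z_{0.0125} = 2.241.
Revised power = Φ(δ − 2.241) + Φ(−δ − 2.241) = Φ(0.728) + Φ(-5.211) = 0.7668 + 0.0000 = 0.7668.

Power ≈ 0.767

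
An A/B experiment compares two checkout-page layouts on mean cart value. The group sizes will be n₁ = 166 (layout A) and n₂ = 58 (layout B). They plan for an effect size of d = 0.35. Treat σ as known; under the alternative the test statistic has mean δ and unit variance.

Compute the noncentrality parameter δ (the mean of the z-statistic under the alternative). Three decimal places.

δ = d / √(1/n₁ + 1/n₂) = 0.35 / √(1/166 + 1/58) = 2.2946

δ ≈ 2.295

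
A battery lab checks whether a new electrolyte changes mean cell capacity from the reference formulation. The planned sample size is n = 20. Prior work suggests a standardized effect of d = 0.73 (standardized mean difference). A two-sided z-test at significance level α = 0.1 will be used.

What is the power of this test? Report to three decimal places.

Power ≈ 0.947

Noncentrality parameter: λ = d·√n = 0.73 × √20 = 3.2647
Critical value for a two-sided test at α = 0.1: z_{α/2} = 1.645.
Power = Φ(λ − 1.645) + Φ(−λ − 1.645) = Φ(1.620) + Φ(-4.910) = 0.9474 + 0.0000 = 0.9474.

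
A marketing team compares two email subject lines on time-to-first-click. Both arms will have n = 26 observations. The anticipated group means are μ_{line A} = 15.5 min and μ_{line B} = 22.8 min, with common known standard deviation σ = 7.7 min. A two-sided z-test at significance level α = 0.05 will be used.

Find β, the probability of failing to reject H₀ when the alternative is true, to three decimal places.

β ≈ 0.072

Standardized effect: d = |μ_{line A} − μ_{line B}| / σ = |15.5 − 22.8| / 7.7 = 0.9481
Noncentrality parameter: δ = d·√(n/2) = 0.9481 × √(26/2) = 3.4182
Critical value for a two-sided test at α = 0.05: z_{α/2} = 1.960.
Power = Φ(δ − 1.960) + Φ(−δ − 1.960) = Φ(1.458) + Φ(-5.378) = 0.9276 + 0.0000 = 0.9276.
Type II error: β = 1 − power = 1 − 0.9276 = 0.0724.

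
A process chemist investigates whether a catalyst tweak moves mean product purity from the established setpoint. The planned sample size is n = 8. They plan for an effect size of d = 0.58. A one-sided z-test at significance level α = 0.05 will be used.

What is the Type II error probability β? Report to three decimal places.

Noncentrality parameter: δ = d·√n = 0.58 × √8 = 1.6405
One-sided α = 0.05 → critical value z_{0.05} = 1.645.
Power = P(Z > 1.645 − δ) = Φ(-0.004) = 0.4983.
Type II error: β = 1 − power = 1 − 0.4983 = 0.5017.

β ≈ 0.502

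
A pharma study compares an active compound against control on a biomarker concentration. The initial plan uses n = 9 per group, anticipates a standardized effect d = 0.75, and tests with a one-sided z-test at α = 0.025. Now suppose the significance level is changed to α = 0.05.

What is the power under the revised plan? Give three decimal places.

Power ≈ 0.479

δ = d·√(n/2) = 0.75 × √(9/2) = 1.5910 (unchanged). New critical value: z_{0.05} = 1.645.
Revised power = P(Z > 1.645 − δ) = Φ(-0.054) = 0.4785.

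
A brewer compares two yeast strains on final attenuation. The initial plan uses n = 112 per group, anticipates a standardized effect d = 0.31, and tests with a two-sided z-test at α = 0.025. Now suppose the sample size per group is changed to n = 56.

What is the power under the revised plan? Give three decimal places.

With n = 56 per group: δ = d·√(n/2) = 0.31 × √(56/2) = 1.6404. Critical value z_{0.0125} = 2.241.
Revised power = Φ(δ − 2.241) + Φ(−δ − 2.241) = Φ(-0.601) + Φ(-3.882) = 0.2739 + 0.0001 = 0.2740.

Power ≈ 0.274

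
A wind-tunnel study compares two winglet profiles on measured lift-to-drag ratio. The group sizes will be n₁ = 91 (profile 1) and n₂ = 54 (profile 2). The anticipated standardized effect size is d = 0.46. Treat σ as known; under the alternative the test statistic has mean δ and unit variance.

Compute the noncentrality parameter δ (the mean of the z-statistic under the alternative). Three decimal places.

The noncentrality parameter scales effect size by the design's sample-size factor: δ = d / √(1/n₁ + 1/n₂) = 0.46 / √(1/91 + 1/54) = 2.6779

δ ≈ 2.678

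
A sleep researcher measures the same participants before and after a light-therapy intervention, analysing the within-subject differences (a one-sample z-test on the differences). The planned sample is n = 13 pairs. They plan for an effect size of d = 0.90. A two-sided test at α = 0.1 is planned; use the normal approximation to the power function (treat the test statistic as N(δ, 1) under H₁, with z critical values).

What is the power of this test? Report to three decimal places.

Noncentrality parameter: δ = d·√n = 0.90 × √13 = 3.2450
Two-sided α = 0.1 → critical value z_{0.05} = 1.645.
Power = Φ(δ − 1.645) + Φ(−δ − 1.645) = Φ(1.600) + Φ(-4.890) = 0.9452 + 0.0000 = 0.9452.

Power ≈ 0.945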